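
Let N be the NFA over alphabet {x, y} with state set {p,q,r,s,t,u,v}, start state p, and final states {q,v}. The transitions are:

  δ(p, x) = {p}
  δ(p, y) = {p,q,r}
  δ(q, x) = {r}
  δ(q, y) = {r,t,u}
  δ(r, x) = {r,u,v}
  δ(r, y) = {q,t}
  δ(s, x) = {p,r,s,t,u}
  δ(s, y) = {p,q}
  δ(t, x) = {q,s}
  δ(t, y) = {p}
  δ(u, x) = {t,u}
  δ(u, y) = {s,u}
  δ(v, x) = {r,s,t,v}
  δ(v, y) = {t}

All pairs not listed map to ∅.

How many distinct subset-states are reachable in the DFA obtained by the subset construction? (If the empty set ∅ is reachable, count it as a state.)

Start state of the DFA: {p}.
{p} --x--> {p}  [seen]
{p} --y--> {p,q,r}  [new]
{p,q,r} --x--> {p,r,u,v}  [new]
{p,q,r} --y--> {p,q,r,t,u}  [new]
{p,r,u,v} --x--> {p,r,s,t,u,v}  [new]
{p,r,u,v} --y--> {p,q,r,s,t,u}  [new]
{p,q,r,t,u} --x--> {p,q,r,s,t,u,v}  [new]
{p,q,r,t,u} --y--> {p,q,r,s,t,u}  [seen]
{p,r,s,t,u,v} --x--> {p,q,r,s,t,u,v}  [seen]
{p,r,s,t,u,v} --y--> {p,q,r,s,t,u}  [seen]
{p,q,r,s,t,u} --x--> {p,q,r,s,t,u,v}  [seen]
{p,q,r,s,t,u} --y--> {p,q,r,s,t,u}  [seen]
{p,q,r,s,t,u,v} --x--> {p,q,r,s,t,u,v}  [seen]
{p,q,r,s,t,u,v} --y--> {p,q,r,s,t,u}  [seen]
Reachable DFA states: {p}, {p,q,r}, {p,r,u,v}, {p,q,r,t,u}, {p,r,s,t,u,v}, {p,q,r,s,t,u}, {p,q,r,s,t,u,v}.

7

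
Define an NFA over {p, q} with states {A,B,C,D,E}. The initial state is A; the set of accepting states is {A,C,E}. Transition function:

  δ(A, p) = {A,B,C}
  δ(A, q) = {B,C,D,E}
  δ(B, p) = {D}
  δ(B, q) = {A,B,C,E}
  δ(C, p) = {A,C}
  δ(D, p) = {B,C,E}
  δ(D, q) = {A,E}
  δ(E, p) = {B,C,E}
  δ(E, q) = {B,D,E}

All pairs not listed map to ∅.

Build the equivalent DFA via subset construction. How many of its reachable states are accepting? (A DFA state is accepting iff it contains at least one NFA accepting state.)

5

Start state of the DFA: {A}.
{A} --p--> {A,B,C}  [new]
{A} --q--> {B,C,D,E}  [new]
{A,B,C} --p--> {A,B,C,D}  [new]
{A,B,C} --q--> {A,B,C,D,E}  [new]
{B,C,D,E} --p--> {A,B,C,D,E}  [seen]
{B,C,D,E} --q--> {A,B,C,D,E}  [seen]
{A,B,C,D} --p--> {A,B,C,D,E}  [seen]
{A,B,C,D} --q--> {A,B,C,D,E}  [seen]
{A,B,C,D,E} --p--> {A,B,C,D,E}  [seen]
{A,B,C,D,E} --q--> {A,B,C,D,E}  [seen]
Reachable DFA states: {A}, {A,B,C}, {B,C,D,E}, {A,B,C,D}, {A,B,C,D,E}.
Accepting DFA states (contain an NFA accepting state): {A}, {A,B,C}, {B,C,D,E}, {A,B,C,D}, {A,B,C,D,E}.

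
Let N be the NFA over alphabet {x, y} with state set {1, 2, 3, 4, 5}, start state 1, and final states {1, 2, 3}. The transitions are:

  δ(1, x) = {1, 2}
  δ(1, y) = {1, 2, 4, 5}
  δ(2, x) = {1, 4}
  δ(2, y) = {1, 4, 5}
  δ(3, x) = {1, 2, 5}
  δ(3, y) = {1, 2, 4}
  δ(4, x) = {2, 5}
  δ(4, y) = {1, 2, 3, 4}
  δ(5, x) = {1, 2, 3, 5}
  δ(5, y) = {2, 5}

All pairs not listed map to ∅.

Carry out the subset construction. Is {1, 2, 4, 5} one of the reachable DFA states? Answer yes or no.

yes

Start state of the DFA: {1}.
{1} --x--> {1, 2}  [new]
{1} --y--> {1, 2, 4, 5}  [new]
{1, 2} --x--> {1, 2, 4}  [new]
{1, 2} --y--> {1, 2, 4, 5}  [seen]
{1, 2, 4, 5} --x--> {1, 2, 3, 4, 5}  [new]
{1, 2, 4, 5} --y--> {1, 2, 3, 4, 5}  [seen]
{1, 2, 4} --x--> {1, 2, 4, 5}  [seen]
{1, 2, 4} --y--> {1, 2, 3, 4, 5}  [seen]
{1, 2, 3, 4, 5} --x--> {1, 2, 3, 4, 5}  [seen]
{1, 2, 3, 4, 5} --y--> {1, 2, 3, 4, 5}  [seen]
Reachable DFA states: {1}, {1, 2}, {1, 2, 4, 5}, {1, 2, 4}, {1, 2, 3, 4, 5}.
{1, 2, 4, 5} is among them.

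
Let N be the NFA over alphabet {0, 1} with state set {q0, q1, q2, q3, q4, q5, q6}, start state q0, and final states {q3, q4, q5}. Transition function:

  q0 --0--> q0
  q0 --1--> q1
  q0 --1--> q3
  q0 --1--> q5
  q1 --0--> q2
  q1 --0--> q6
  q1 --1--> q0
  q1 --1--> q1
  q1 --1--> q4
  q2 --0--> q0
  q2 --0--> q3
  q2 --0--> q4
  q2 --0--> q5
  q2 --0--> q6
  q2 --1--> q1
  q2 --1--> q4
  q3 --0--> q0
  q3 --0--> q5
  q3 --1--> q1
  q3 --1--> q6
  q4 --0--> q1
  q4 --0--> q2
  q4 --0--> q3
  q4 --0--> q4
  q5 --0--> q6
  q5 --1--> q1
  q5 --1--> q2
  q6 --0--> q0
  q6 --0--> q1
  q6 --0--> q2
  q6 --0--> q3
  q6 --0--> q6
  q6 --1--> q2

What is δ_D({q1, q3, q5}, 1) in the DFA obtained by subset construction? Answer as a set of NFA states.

{q0, q1, q2, q4, q6}

δ(q1,1) = {q0, q1, q4}; δ(q3,1) = {q1, q6}; δ(q5,1) = {q1, q2}.
Union: {q0, q1, q2, q4, q6}.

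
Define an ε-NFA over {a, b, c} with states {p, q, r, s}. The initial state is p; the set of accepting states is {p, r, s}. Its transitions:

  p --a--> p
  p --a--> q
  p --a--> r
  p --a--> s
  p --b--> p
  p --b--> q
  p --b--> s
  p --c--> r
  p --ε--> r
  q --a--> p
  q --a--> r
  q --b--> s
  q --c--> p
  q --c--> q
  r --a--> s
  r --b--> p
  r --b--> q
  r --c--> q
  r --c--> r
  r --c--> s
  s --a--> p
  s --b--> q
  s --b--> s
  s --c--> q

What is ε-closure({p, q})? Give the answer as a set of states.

{p, q, r}

Begin with {p, q}.
p →ε {r}; add r.
ε-closure = {p, q, r}.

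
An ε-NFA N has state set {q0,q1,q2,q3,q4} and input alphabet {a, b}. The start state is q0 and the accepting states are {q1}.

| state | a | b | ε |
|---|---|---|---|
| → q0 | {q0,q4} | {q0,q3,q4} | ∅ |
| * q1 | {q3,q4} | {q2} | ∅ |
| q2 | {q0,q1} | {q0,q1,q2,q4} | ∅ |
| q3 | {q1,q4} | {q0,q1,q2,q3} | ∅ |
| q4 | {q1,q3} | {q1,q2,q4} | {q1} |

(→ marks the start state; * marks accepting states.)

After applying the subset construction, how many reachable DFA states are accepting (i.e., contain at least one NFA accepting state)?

Start state of the DFA: {q0} (ε-closure of the NFA start).
{q0} --a--> {q0,q1,q4}  [new]
{q0} --b--> {q0,q1,q3,q4}  [new]
{q0,q1,q4} --a--> {q0,q1,q3,q4}  [seen]
{q0,q1,q4} --b--> {q0,q1,q2,q3,q4}  [new]
{q0,q1,q3,q4} --a--> {q0,q1,q3,q4}  [seen]
{q0,q1,q3,q4} --b--> {q0,q1,q2,q3,q4}  [seen]
{q0,q1,q2,q3,q4} --a--> {q0,q1,q3,q4}  [seen]
{q0,q1,q2,q3,q4} --b--> {q0,q1,q2,q3,q4}  [seen]
Reachable DFA states: {q0}, {q0,q1,q4}, {q0,q1,q3,q4}, {q0,q1,q2,q3,q4}.
Accepting DFA states (contain an NFA accepting state): {q0,q1,q4}, {q0,q1,q3,q4}, {q0,q1,q2,q3,q4}.

3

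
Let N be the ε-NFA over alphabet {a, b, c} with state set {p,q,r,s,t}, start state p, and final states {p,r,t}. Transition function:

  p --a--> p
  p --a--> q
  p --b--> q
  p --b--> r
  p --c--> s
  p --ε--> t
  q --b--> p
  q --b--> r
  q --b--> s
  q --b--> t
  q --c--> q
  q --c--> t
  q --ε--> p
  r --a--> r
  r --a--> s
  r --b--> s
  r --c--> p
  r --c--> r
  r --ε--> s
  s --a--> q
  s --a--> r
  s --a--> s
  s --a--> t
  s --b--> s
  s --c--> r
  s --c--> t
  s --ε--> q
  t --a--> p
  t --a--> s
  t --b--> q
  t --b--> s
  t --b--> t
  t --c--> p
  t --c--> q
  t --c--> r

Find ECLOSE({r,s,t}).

{p,q,r,s,t}

Begin with {r,s,t}.
s →ε {q}; add q.
q →ε {p}; add p.
ε-closure = {p,q,r,s,t}.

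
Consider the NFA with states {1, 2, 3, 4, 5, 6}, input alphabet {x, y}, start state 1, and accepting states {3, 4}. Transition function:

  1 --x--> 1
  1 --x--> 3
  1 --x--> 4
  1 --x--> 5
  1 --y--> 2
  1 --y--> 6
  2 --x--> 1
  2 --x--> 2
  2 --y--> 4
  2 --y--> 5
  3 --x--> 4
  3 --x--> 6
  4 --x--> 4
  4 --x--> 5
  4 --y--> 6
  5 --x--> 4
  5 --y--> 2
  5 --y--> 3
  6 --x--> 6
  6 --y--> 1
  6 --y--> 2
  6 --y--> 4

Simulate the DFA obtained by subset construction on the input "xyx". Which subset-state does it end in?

Start: {1}.
δ(1,x) = {1, 3, 4, 5}.
Union: {1, 3, 4, 5}.
After x: {1, 3, 4, 5}.
δ(1,y) = {2, 6}; δ(3,y) = ∅; δ(4,y) = {6}; δ(5,y) = {2, 3}.
Union: {2, 3, 6}.
After y: {2, 3, 6}.
δ(2,x) = {1, 2}; δ(3,x) = {4, 6}; δ(6,x) = {6}.
Union: {1, 2, 4, 6}.
After x: {1, 2, 4, 6}.

{1, 2, 4, 6}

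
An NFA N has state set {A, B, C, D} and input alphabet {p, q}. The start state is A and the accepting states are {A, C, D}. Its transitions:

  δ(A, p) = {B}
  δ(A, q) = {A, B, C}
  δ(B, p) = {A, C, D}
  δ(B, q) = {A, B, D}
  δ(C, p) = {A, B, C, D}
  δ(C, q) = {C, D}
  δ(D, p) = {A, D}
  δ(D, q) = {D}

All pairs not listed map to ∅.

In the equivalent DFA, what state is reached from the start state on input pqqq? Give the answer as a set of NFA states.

Start: {A}.
δ(A,p) = {B}.
Union: {B}.
After p: {B}.
δ(B,q) = {A, B, D}.
Union: {A, B, D}.
After q: {A, B, D}.
δ(A,q) = {A, B, C}; δ(B,q) = {A, B, D}; δ(D,q) = {D}.
Union: {A, B, C, D}.
After q: {A, B, C, D}.
δ(A,q) = {A, B, C}; δ(B,q) = {A, B, D}; δ(C,q) = {C, D}; δ(D,q) = {D}.
Union: {A, B, C, D}.
After q: {A, B, C, D}.

{A, B, C, D}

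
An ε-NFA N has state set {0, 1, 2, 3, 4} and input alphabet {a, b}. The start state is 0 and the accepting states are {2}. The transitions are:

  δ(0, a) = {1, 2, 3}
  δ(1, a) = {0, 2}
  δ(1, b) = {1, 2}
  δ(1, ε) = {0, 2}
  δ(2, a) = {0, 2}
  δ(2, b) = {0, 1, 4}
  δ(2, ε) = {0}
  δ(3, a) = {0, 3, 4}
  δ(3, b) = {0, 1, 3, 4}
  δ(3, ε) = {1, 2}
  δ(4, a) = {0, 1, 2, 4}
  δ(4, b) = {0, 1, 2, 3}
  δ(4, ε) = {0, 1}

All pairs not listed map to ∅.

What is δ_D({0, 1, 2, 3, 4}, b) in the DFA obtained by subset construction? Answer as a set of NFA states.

{0, 1, 2, 3, 4}

δ(0,b) = ∅; δ(1,b) = {1, 2}; δ(2,b) = {0, 1, 4}; δ(3,b) = {0, 1, 3, 4}; δ(4,b) = {0, 1, 2, 3}.
Union: {0, 1, 2, 3, 4}.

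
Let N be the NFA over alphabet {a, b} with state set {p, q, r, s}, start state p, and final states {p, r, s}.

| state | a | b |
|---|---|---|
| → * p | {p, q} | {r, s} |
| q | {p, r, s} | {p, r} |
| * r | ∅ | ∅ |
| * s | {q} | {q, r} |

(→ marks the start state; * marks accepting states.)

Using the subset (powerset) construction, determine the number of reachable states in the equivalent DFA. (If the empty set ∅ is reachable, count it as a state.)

Start state of the DFA: {p}.
{p} --a--> {p, q}  [new]
{p} --b--> {r, s}  [new]
{p, q} --a--> {p, q, r, s}  [new]
{p, q} --b--> {p, r, s}  [new]
{r, s} --a--> {q}  [new]
{r, s} --b--> {q, r}  [new]
{p, q, r, s} --a--> {p, q, r, s}  [seen]
{p, q, r, s} --b--> {p, q, r, s}  [seen]
{p, r, s} --a--> {p, q}  [seen]
{p, r, s} --b--> {q, r, s}  [new]
{q} --a--> {p, r, s}  [seen]
{q} --b--> {p, r}  [new]
{q, r} --a--> {p, r, s}  [seen]
{q, r} --b--> {p, r}  [seen]
{q, r, s} --a--> {p, q, r, s}  [seen]
{q, r, s} --b--> {p, q, r}  [new]
{p, r} --a--> {p, q}  [seen]
{p, r} --b--> {r, s}  [seen]
{p, q, r} --a--> {p, q, r, s}  [seen]
{p, q, r} --b--> {p, r, s}  [seen]
Reachable DFA states: {p}, {p, q}, {r, s}, {p, q, r, s}, {p, r, s}, {q}, {q, r}, {q, r, s}, {p, r}, {p, q, r}.

10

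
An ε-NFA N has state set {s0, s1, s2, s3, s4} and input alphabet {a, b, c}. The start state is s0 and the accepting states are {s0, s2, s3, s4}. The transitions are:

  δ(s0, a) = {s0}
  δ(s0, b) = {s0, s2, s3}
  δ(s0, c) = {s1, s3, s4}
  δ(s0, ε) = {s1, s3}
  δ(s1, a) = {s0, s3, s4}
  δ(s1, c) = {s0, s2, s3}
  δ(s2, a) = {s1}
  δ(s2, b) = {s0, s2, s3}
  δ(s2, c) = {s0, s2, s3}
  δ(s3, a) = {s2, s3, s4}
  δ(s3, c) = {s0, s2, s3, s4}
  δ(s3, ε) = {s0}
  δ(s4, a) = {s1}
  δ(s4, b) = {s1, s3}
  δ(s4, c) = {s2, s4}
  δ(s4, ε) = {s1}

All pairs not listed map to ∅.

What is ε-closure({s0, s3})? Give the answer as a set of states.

{s0, s1, s3}

Begin with {s0, s3}.
s0 →ε {s1, s3}; add s1.
ε-closure = {s0, s1, s3}.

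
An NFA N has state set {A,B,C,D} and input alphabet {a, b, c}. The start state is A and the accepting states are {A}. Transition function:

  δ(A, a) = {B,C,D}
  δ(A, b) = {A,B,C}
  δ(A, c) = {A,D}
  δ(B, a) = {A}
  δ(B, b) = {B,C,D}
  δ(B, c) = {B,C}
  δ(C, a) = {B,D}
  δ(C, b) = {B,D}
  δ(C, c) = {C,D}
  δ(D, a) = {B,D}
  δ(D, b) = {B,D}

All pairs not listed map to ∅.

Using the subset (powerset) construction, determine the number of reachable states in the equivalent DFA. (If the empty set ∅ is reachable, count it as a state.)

6

Start state of the DFA: {A}.
{A} --a--> {B,C,D}  [new]
{A} --b--> {A,B,C}  [new]
{A} --c--> {A,D}  [new]
{B,C,D} --a--> {A,B,D}  [new]
{B,C,D} --b--> {B,C,D}  [seen]
{B,C,D} --c--> {B,C,D}  [seen]
{A,B,C} --a--> {A,B,C,D}  [new]
{A,B,C} --b--> {A,B,C,D}  [seen]
{A,B,C} --c--> {A,B,C,D}  [seen]
{A,D} --a--> {B,C,D}  [seen]
{A,D} --b--> {A,B,C,D}  [seen]
{A,D} --c--> {A,D}  [seen]
{A,B,D} --a--> {A,B,C,D}  [seen]
{A,B,D} --b--> {A,B,C,D}  [seen]
{A,B,D} --c--> {A,B,C,D}  [seen]
{A,B,C,D} --a--> {A,B,C,D}  [seen]
{A,B,C,D} --b--> {A,B,C,D}  [seen]
{A,B,C,D} --c--> {A,B,C,D}  [seen]
Reachable DFA states: {A}, {B,C,D}, {A,B,C}, {A,D}, {A,B,D}, {A,B,C,D}.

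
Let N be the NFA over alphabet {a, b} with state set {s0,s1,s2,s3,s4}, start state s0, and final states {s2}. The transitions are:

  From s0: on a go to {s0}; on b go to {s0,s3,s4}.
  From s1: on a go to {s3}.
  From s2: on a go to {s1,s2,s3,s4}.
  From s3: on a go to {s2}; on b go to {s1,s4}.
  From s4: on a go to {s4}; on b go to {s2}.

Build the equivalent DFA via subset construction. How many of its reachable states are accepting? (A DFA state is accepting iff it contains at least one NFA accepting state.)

3

Start state of the DFA: {s0}.
{s0} --a--> {s0}  [seen]
{s0} --b--> {s0,s3,s4}  [new]
{s0,s3,s4} --a--> {s0,s2,s4}  [new]
{s0,s3,s4} --b--> {s0,s1,s2,s3,s4}  [new]
{s0,s2,s4} --a--> {s0,s1,s2,s3,s4}  [seen]
{s0,s2,s4} --b--> {s0,s2,s3,s4}  [new]
{s0,s1,s2,s3,s4} --a--> {s0,s1,s2,s3,s4}  [seen]
{s0,s1,s2,s3,s4} --b--> {s0,s1,s2,s3,s4}  [seen]
{s0,s2,s3,s4} --a--> {s0,s1,s2,s3,s4}  [seen]
{s0,s2,s3,s4} --b--> {s0,s1,s2,s3,s4}  [seen]
Reachable DFA states: {s0}, {s0,s3,s4}, {s0,s2,s4}, {s0,s1,s2,s3,s4}, {s0,s2,s3,s4}.
Accepting DFA states (contain an NFA accepting state): {s0,s2,s4}, {s0,s1,s2,s3,s4}, {s0,s2,s3,s4}.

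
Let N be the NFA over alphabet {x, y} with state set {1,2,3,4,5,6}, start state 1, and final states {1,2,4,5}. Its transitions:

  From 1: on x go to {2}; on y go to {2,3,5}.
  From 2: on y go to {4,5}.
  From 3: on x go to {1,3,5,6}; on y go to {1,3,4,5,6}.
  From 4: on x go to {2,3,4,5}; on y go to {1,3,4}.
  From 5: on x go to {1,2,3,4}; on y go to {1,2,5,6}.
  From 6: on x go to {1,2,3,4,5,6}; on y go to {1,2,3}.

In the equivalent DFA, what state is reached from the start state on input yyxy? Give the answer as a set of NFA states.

{1,2,3,4,5,6}

Start: {1}.
δ(1,y) = {2,3,5}.
Union: {2,3,5}.
After y: {2,3,5}.
δ(2,y) = {4,5}; δ(3,y) = {1,3,4,5,6}; δ(5,y) = {1,2,5,6}.
Union: {1,2,3,4,5,6}.
After y: {1,2,3,4,5,6}.
δ(1,x) = {2}; δ(2,x) = ∅; δ(3,x) = {1,3,5,6}; δ(4,x) = {2,3,4,5}; δ(5,x) = {1,2,3,4}; δ(6,x) = {1,2,3,4,5,6}.
Union: {1,2,3,4,5,6}.
After x: {1,2,3,4,5,6}.
δ(1,y) = {2,3,5}; δ(2,y) = {4,5}; δ(3,y) = {1,3,4,5,6}; δ(4,y) = {1,3,4}; δ(5,y) = {1,2,5,6}; δ(6,y) = {1,2,3}.
Union: {1,2,3,4,5,6}.
After y: {1,2,3,4,5,6}.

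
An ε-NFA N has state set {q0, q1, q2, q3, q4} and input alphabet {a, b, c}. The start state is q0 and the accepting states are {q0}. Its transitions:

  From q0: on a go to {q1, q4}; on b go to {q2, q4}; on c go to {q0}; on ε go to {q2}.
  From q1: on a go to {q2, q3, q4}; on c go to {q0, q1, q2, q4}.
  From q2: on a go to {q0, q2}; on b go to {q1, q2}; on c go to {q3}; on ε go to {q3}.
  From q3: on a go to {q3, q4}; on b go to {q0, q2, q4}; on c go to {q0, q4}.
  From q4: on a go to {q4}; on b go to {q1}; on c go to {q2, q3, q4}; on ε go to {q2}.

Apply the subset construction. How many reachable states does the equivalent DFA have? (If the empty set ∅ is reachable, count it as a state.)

3

Start state of the DFA: {q0, q2, q3} (ε-closure of the NFA start).
{q0, q2, q3} --a--> {q0, q1, q2, q3, q4}  [new]
{q0, q2, q3} --b--> {q0, q1, q2, q3, q4}  [seen]
{q0, q2, q3} --c--> {q0, q2, q3, q4}  [new]
{q0, q1, q2, q3, q4} --a--> {q0, q1, q2, q3, q4}  [seen]
{q0, q1, q2, q3, q4} --b--> {q0, q1, q2, q3, q4}  [seen]
{q0, q1, q2, q3, q4} --c--> {q0, q1, q2, q3, q4}  [seen]
{q0, q2, q3, q4} --a--> {q0, q1, q2, q3, q4}  [seen]
{q0, q2, q3, q4} --b--> {q0, q1, q2, q3, q4}  [seen]
{q0, q2, q3, q4} --c--> {q0, q2, q3, q4}  [seen]
Reachable DFA states: {q0, q2, q3}, {q0, q1, q2, q3, q4}, {q0, q2, q3, q4}.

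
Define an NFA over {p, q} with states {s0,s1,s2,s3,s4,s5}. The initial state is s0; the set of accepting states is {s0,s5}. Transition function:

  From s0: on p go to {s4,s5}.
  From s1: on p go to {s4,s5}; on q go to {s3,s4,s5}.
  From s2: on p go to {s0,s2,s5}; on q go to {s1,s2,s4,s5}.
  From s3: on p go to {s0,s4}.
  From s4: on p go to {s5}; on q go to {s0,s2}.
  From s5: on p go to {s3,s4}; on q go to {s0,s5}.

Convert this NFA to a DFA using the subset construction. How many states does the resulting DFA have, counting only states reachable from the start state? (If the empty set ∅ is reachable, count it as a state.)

9

Start state of the DFA: {s0}.
{s0} --p--> {s4,s5}  [new]
{s0} --q--> ∅  [new]
{s4,s5} --p--> {s3,s4,s5}  [new]
{s4,s5} --q--> {s0,s2,s5}  [new]
∅ --p--> ∅  [seen]
∅ --q--> ∅  [seen]
{s3,s4,s5} --p--> {s0,s3,s4,s5}  [new]
{s3,s4,s5} --q--> {s0,s2,s5}  [seen]
{s0,s2,s5} --p--> {s0,s2,s3,s4,s5}  [new]
{s0,s2,s5} --q--> {s0,s1,s2,s4,s5}  [new]
{s0,s3,s4,s5} --p--> {s0,s3,s4,s5}  [seen]
{s0,s3,s4,s5} --q--> {s0,s2,s5}  [seen]
{s0,s2,s3,s4,s5} --p--> {s0,s2,s3,s4,s5}  [seen]
{s0,s2,s3,s4,s5} --q--> {s0,s1,s2,s4,s5}  [seen]
{s0,s1,s2,s4,s5} --p--> {s0,s2,s3,s4,s5}  [seen]
{s0,s1,s2,s4,s5} --q--> {s0,s1,s2,s3,s4,s5}  [new]
{s0,s1,s2,s3,s4,s5} --p--> {s0,s2,s3,s4,s5}  [seen]
{s0,s1,s2,s3,s4,s5} --q--> {s0,s1,s2,s3,s4,s5}  [seen]
Reachable DFA states: {s0}, {s4,s5}, ∅, {s3,s4,s5}, {s0,s2,s5}, {s0,s3,s4,s5}, {s0,s2,s3,s4,s5}, {s0,s1,s2,s4,s5}, {s0,s1,s2,s3,s4,s5}.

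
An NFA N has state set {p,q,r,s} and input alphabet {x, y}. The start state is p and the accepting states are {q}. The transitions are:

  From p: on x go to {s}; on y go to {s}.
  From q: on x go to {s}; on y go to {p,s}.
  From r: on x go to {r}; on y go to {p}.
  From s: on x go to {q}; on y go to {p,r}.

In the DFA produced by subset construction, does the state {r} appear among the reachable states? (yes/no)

no

Start state of the DFA: {p}.
{p} --x--> {s}  [new]
{p} --y--> {s}  [seen]
{s} --x--> {q}  [new]
{s} --y--> {p,r}  [new]
{q} --x--> {s}  [seen]
{q} --y--> {p,s}  [new]
{p,r} --x--> {r,s}  [new]
{p,r} --y--> {p,s}  [seen]
{p,s} --x--> {q,s}  [new]
{p,s} --y--> {p,r,s}  [new]
{r,s} --x--> {q,r}  [new]
{r,s} --y--> {p,r}  [seen]
{q,s} --x--> {q,s}  [seen]
{q,s} --y--> {p,r,s}  [seen]
{p,r,s} --x--> {q,r,s}  [new]
{p,r,s} --y--> {p,r,s}  [seen]
{q,r} --x--> {r,s}  [seen]
{q,r} --y--> {p,s}  [seen]
{q,r,s} --x--> {q,r,s}  [seen]
{q,r,s} --y--> {p,r,s}  [seen]
Reachable DFA states: {p}, {s}, {q}, {p,r}, {p,s}, {r,s}, {q,s}, {p,r,s}, {q,r}, {q,r,s}.
{r} is not among them.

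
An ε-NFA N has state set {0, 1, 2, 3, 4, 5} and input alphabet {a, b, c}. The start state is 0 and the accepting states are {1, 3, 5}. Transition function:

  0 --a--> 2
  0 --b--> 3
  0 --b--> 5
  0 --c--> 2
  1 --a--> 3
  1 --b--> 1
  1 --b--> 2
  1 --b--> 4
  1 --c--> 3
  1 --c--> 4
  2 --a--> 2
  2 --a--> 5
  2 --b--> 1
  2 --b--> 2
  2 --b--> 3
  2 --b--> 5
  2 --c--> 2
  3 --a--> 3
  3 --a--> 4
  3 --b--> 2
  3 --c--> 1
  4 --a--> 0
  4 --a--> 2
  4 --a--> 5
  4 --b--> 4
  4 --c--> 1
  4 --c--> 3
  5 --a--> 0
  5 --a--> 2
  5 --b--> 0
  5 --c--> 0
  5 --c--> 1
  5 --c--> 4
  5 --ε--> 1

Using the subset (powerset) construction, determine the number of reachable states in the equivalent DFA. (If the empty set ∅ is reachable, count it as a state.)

Start state of the DFA: {0} (ε-closure of the NFA start).
{0} --a--> {2}  [new]
{0} --b--> {1, 3, 5}  [new]
{0} --c--> {2}  [seen]
{2} --a--> {1, 2, 5}  [new]
{2} --b--> {1, 2, 3, 5}  [new]
{2} --c--> {2}  [seen]
{1, 3, 5} --a--> {0, 2, 3, 4}  [new]
{1, 3, 5} --b--> {0, 1, 2, 4}  [new]
{1, 3, 5} --c--> {0, 1, 3, 4}  [new]
{1, 2, 5} --a--> {0, 1, 2, 3, 5}  [new]
{1, 2, 5} --b--> {0, 1, 2, 3, 4, 5}  [new]
{1, 2, 5} --c--> {0, 1, 2, 3, 4}  [new]
{1, 2, 3, 5} --a--> {0, 1, 2, 3, 4, 5}  [seen]
{1, 2, 3, 5} --b--> {0, 1, 2, 3, 4, 5}  [seen]
{1, 2, 3, 5} --c--> {0, 1, 2, 3, 4}  [seen]
{0, 2, 3, 4} --a--> {0, 1, 2, 3, 4, 5}  [seen]
{0, 2, 3, 4} --b--> {1, 2, 3, 4, 5}  [new]
{0, 2, 3, 4} --c--> {1, 2, 3}  [new]
{0, 1, 2, 4} --a--> {0, 1, 2, 3, 5}  [seen]
{0, 1, 2, 4} --b--> {1, 2, 3, 4, 5}  [seen]
{0, 1, 2, 4} --c--> {1, 2, 3, 4}  [new]
{0, 1, 3, 4} --a--> {0, 1, 2, 3, 4, 5}  [seen]
{0, 1, 3, 4} --b--> {1, 2, 3, 4, 5}  [seen]
{0, 1, 3, 4} --c--> {1, 2, 3, 4}  [seen]
{0, 1, 2, 3, 5} --a--> {0, 1, 2, 3, 4, 5}  [seen]
{0, 1, 2, 3, 5} --b--> {0, 1, 2, 3, 4, 5}  [seen]
{0, 1, 2, 3, 5} --c--> {0, 1, 2, 3, 4}  [seen]
{0, 1, 2, 3, 4, 5} --a--> {0, 1, 2, 3, 4, 5}  [seen]
{0, 1, 2, 3, 4, 5} --b--> {0, 1, 2, 3, 4, 5}  [seen]
{0, 1, 2, 3, 4, 5} --c--> {0, 1, 2, 3, 4}  [seen]
{0, 1, 2, 3, 4} --a--> {0, 1, 2, 3, 4, 5}  [seen]
{0, 1, 2, 3, 4} --b--> {1, 2, 3, 4, 5}  [seen]
{0, 1, 2, 3, 4} --c--> {1, 2, 3, 4}  [seen]
{1, 2, 3, 4, 5} --a--> {0, 1, 2, 3, 4, 5}  [seen]
{1, 2, 3, 4, 5} --b--> {0, 1, 2, 3, 4, 5}  [seen]
{1, 2, 3, 4, 5} --c--> {0, 1, 2, 3, 4}  [seen]
{1, 2, 3} --a--> {1, 2, 3, 4, 5}  [seen]
{1, 2, 3} --b--> {1, 2, 3, 4, 5}  [seen]
{1, 2, 3} --c--> {1, 2, 3, 4}  [seen]
{1, 2, 3, 4} --a--> {0, 1, 2, 3, 4, 5}  [seen]
{1, 2, 3, 4} --b--> {1, 2, 3, 4, 5}  [seen]
{1, 2, 3, 4} --c--> {1, 2, 3, 4}  [seen]
Reachable DFA states: {0}, {2}, {1, 3, 5}, {1, 2, 5}, {1, 2, 3, 5}, {0, 2, 3, 4}, {0, 1, 2, 4}, {0, 1, 3, 4}, {0, 1, 2, 3, 5}, {0, 1, 2, 3, 4, 5}, {0, 1, 2, 3, 4}, {1, 2, 3, 4, 5}, {1, 2, 3}, {1, 2, 3, 4}.

14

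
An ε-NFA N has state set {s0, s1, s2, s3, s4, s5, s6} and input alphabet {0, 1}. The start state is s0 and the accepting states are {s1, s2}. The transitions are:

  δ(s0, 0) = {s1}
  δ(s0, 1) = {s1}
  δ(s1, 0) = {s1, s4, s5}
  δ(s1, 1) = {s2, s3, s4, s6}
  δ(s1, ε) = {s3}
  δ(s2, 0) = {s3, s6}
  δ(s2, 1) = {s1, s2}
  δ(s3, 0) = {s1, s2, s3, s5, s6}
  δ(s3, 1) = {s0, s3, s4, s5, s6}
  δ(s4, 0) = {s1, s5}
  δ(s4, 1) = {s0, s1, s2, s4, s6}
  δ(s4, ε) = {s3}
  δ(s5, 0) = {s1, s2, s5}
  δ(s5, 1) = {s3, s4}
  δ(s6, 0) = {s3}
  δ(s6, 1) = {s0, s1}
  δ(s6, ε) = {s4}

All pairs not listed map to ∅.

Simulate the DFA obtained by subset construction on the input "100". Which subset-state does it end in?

{s1, s2, s3, s4, s5, s6}

Start: {s0}.
δ(s0,1) = {s1}.
Union: {s1}.
ε-closure gives {s1, s3}.
After 1: {s1, s3}.
δ(s1,0) = {s1, s4, s5}; δ(s3,0) = {s1, s2, s3, s5, s6}.
Union: {s1, s2, s3, s4, s5, s6}.
After 0: {s1, s2, s3, s4, s5, s6}.
δ(s1,0) = {s1, s4, s5}; δ(s2,0) = {s3, s6}; δ(s3,0) = {s1, s2, s3, s5, s6}; δ(s4,0) = {s1, s5}; δ(s5,0) = {s1, s2, s5}; δ(s6,0) = {s3}.
Union: {s1, s2, s3, s4, s5, s6}.
After 0: {s1, s2, s3, s4, s5, s6}.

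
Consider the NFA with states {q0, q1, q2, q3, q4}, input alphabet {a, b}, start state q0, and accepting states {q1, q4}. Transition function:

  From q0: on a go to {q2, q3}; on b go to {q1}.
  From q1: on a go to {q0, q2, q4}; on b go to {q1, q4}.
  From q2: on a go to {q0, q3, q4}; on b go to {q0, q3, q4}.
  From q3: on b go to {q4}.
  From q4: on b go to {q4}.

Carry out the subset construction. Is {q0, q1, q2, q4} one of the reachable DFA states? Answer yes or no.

no

Start state of the DFA: {q0}.
{q0} --a--> {q2, q3}  [new]
{q0} --b--> {q1}  [new]
{q2, q3} --a--> {q0, q3, q4}  [new]
{q2, q3} --b--> {q0, q3, q4}  [seen]
{q1} --a--> {q0, q2, q4}  [new]
{q1} --b--> {q1, q4}  [new]
{q0, q3, q4} --a--> {q2, q3}  [seen]
{q0, q3, q4} --b--> {q1, q4}  [seen]
{q0, q2, q4} --a--> {q0, q2, q3, q4}  [new]
{q0, q2, q4} --b--> {q0, q1, q3, q4}  [new]
{q1, q4} --a--> {q0, q2, q4}  [seen]
{q1, q4} --b--> {q1, q4}  [seen]
{q0, q2, q3, q4} --a--> {q0, q2, q3, q4}  [seen]
{q0, q2, q3, q4} --b--> {q0, q1, q3, q4}  [seen]
{q0, q1, q3, q4} --a--> {q0, q2, q3, q4}  [seen]
{q0, q1, q3, q4} --b--> {q1, q4}  [seen]
Reachable DFA states: {q0}, {q2, q3}, {q1}, {q0, q3, q4}, {q0, q2, q4}, {q1, q4}, {q0, q2, q3, q4}, {q0, q1, q3, q4}.
{q0, q1, q2, q4} is not among them.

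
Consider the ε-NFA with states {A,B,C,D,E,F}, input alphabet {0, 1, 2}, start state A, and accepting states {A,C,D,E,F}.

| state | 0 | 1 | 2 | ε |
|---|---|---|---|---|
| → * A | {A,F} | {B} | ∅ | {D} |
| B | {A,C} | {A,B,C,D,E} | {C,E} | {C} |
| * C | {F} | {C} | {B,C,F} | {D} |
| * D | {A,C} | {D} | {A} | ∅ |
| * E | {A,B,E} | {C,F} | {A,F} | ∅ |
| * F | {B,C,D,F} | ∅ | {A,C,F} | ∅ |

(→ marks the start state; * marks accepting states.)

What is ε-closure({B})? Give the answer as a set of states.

Begin with {B}.
B →ε {C}; add C.
C →ε {D}; add D.
ε-closure = {B,C,D}.

{B,C,D}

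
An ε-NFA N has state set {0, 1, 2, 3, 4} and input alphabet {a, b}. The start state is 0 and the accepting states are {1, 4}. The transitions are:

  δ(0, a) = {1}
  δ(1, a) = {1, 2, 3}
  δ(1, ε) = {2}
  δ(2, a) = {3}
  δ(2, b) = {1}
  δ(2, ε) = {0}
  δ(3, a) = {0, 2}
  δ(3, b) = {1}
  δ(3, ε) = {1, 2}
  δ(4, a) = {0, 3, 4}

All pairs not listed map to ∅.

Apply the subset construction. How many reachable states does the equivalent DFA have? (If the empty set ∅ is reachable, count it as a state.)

4

Start state of the DFA: {0} (ε-closure of the NFA start).
{0} --a--> {0, 1, 2}  [new]
{0} --b--> ∅  [new]
{0, 1, 2} --a--> {0, 1, 2, 3}  [new]
{0, 1, 2} --b--> {0, 1, 2}  [seen]
∅ --a--> ∅  [seen]
∅ --b--> ∅  [seen]
{0, 1, 2, 3} --a--> {0, 1, 2, 3}  [seen]
{0, 1, 2, 3} --b--> {0, 1, 2}  [seen]
Reachable DFA states: {0}, {0, 1, 2}, ∅, {0, 1, 2, 3}.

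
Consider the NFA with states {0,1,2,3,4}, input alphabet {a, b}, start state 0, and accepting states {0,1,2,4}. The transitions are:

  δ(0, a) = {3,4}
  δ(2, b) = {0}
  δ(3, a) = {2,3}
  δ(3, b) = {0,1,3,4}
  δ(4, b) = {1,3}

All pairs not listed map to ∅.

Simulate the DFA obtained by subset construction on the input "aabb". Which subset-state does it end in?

Start: {0}.
δ(0,a) = {3,4}.
Union: {3,4}.
After a: {3,4}.
δ(3,a) = {2,3}; δ(4,a) = ∅.
Union: {2,3}.
After a: {2,3}.
δ(2,b) = {0}; δ(3,b) = {0,1,3,4}.
Union: {0,1,3,4}.
After b: {0,1,3,4}.
δ(0,b) = ∅; δ(1,b) = ∅; δ(3,b) = {0,1,3,4}; δ(4,b) = {1,3}.
Union: {0,1,3,4}.
After b: {0,1,3,4}.

{0,1,3,4}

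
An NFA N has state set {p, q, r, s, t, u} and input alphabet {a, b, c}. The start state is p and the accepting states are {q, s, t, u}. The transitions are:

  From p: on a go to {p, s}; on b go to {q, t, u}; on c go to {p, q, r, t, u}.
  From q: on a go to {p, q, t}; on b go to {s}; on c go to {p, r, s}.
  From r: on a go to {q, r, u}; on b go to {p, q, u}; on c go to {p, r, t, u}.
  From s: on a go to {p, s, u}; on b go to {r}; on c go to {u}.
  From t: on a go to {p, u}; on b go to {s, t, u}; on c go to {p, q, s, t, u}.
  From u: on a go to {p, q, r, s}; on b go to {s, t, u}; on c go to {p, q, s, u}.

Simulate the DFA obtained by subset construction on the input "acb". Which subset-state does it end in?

{p, q, s, t, u}

Start: {p}.
δ(p,a) = {p, s}.
Union: {p, s}.
After a: {p, s}.
δ(p,c) = {p, q, r, t, u}; δ(s,c) = {u}.
Union: {p, q, r, t, u}.
After c: {p, q, r, t, u}.
δ(p,b) = {q, t, u}; δ(q,b) = {s}; δ(r,b) = {p, q, u}; δ(t,b) = {s, t, u}; δ(u,b) = {s, t, u}.
Union: {p, q, s, t, u}.
After b: {p, q, s, t, u}.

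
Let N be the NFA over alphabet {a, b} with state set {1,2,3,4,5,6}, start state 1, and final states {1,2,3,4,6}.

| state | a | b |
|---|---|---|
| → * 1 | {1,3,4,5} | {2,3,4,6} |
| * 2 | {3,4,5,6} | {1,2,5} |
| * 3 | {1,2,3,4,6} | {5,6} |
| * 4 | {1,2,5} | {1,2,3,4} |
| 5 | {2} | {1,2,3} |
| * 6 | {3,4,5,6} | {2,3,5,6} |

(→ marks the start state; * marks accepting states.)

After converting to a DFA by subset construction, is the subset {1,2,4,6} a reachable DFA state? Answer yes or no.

no

Start state of the DFA: {1}.
{1} --a--> {1,3,4,5}  [new]
{1} --b--> {2,3,4,6}  [new]
{1,3,4,5} --a--> {1,2,3,4,5,6}  [new]
{1,3,4,5} --b--> {1,2,3,4,5,6}  [seen]
{2,3,4,6} --a--> {1,2,3,4,5,6}  [seen]
{2,3,4,6} --b--> {1,2,3,4,5,6}  [seen]
{1,2,3,4,5,6} --a--> {1,2,3,4,5,6}  [seen]
{1,2,3,4,5,6} --b--> {1,2,3,4,5,6}  [seen]
Reachable DFA states: {1}, {1,3,4,5}, {2,3,4,6}, {1,2,3,4,5,6}.
{1,2,4,6} is not among them.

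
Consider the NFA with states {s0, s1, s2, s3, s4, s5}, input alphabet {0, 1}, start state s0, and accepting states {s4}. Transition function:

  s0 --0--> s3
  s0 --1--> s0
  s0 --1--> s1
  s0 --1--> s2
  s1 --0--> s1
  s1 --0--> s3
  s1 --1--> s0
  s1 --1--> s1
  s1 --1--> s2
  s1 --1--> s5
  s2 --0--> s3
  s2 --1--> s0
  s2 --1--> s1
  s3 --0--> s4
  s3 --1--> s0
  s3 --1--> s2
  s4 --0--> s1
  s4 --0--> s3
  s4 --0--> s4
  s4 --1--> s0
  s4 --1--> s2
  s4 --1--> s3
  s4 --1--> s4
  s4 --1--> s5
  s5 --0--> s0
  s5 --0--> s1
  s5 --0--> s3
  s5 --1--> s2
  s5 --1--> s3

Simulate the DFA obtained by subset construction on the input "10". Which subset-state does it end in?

{s1, s3}

Start: {s0}.
δ(s0,1) = {s0, s1, s2}.
Union: {s0, s1, s2}.
After 1: {s0, s1, s2}.
δ(s0,0) = {s3}; δ(s1,0) = {s1, s3}; δ(s2,0) = {s3}.
Union: {s1, s3}.
After 0: {s1, s3}.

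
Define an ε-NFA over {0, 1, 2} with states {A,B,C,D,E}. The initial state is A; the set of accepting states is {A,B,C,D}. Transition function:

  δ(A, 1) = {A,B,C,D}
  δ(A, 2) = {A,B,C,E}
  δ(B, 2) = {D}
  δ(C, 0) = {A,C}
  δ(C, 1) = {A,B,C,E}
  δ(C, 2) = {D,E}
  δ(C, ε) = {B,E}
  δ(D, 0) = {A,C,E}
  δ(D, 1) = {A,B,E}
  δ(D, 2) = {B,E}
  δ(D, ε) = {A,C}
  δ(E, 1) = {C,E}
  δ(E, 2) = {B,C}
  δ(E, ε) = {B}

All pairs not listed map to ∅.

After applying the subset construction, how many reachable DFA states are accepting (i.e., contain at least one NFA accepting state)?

Start state of the DFA: {A} (ε-closure of the NFA start).
{A} --0--> ∅  [new]
{A} --1--> {A,B,C,D,E}  [new]
{A} --2--> {A,B,C,E}  [new]
∅ --0--> ∅  [seen]
∅ --1--> ∅  [seen]
∅ --2--> ∅  [seen]
{A,B,C,D,E} --0--> {A,B,C,E}  [seen]
{A,B,C,D,E} --1--> {A,B,C,D,E}  [seen]
{A,B,C,D,E} --2--> {A,B,C,D,E}  [seen]
{A,B,C,E} --0--> {A,B,C,E}  [seen]
{A,B,C,E} --1--> {A,B,C,D,E}  [seen]
{A,B,C,E} --2--> {A,B,C,D,E}  [seen]
Reachable DFA states: {A}, ∅, {A,B,C,D,E}, {A,B,C,E}.
Accepting DFA states (contain an NFA accepting state): {A}, {A,B,C,D,E}, {A,B,C,E}.

3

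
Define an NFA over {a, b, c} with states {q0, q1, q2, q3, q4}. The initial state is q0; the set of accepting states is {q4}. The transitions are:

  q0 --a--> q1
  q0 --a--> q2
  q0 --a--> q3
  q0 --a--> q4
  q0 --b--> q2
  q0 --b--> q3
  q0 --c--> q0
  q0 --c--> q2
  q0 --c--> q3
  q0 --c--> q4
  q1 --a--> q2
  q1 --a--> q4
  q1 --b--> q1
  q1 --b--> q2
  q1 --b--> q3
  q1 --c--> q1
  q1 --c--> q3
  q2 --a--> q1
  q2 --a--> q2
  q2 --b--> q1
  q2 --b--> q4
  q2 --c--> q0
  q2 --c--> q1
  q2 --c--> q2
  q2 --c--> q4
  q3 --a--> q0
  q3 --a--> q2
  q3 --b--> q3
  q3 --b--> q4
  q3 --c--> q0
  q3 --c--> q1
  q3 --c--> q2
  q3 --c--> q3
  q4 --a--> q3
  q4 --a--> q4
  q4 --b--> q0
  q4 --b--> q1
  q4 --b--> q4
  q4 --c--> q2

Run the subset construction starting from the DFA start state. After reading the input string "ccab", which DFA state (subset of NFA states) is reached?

Start: {q0}.
δ(q0,c) = {q0, q2, q3, q4}.
Union: {q0, q2, q3, q4}.
After c: {q0, q2, q3, q4}.
δ(q0,c) = {q0, q2, q3, q4}; δ(q2,c) = {q0, q1, q2, q4}; δ(q3,c) = {q0, q1, q2, q3}; δ(q4,c) = {q2}.
Union: {q0, q1, q2, q3, q4}.
After c: {q0, q1, q2, q3, q4}.
δ(q0,a) = {q1, q2, q3, q4}; δ(q1,a) = {q2, q4}; δ(q2,a) = {q1, q2}; δ(q3,a) = {q0, q2}; δ(q4,a) = {q3, q4}.
Union: {q0, q1, q2, q3, q4}.
After a: {q0, q1, q2, q3, q4}.
δ(q0,b) = {q2, q3}; δ(q1,b) = {q1, q2, q3}; δ(q2,b) = {q1, q4}; δ(q3,b) = {q3, q4}; δ(q4,b) = {q0, q1, q4}.
Union: {q0, q1, q2, q3, q4}.
After b: {q0, q1, q2, q3, q4}.

{q0, q1, q2, q3, q4}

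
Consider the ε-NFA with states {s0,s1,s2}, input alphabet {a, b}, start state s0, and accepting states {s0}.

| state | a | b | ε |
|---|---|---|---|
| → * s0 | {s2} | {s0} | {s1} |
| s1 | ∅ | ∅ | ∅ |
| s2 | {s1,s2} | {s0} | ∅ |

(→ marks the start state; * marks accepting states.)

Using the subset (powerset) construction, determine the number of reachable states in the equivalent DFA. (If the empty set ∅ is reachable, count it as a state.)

Start state of the DFA: {s0,s1} (ε-closure of the NFA start).
{s0,s1} --a--> {s2}  [new]
{s0,s1} --b--> {s0,s1}  [seen]
{s2} --a--> {s1,s2}  [new]
{s2} --b--> {s0,s1}  [seen]
{s1,s2} --a--> {s1,s2}  [seen]
{s1,s2} --b--> {s0,s1}  [seen]
Reachable DFA states: {s0,s1}, {s2}, {s1,s2}.

3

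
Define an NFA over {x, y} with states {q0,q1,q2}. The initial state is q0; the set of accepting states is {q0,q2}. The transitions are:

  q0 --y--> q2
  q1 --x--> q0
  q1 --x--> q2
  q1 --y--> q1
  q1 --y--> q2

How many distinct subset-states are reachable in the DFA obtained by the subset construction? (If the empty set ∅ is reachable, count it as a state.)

3

Start state of the DFA: {q0}.
{q0} --x--> ∅  [new]
{q0} --y--> {q2}  [new]
∅ --x--> ∅  [seen]
∅ --y--> ∅  [seen]
{q2} --x--> ∅  [seen]
{q2} --y--> ∅  [seen]
Reachable DFA states: {q0}, ∅, {q2}.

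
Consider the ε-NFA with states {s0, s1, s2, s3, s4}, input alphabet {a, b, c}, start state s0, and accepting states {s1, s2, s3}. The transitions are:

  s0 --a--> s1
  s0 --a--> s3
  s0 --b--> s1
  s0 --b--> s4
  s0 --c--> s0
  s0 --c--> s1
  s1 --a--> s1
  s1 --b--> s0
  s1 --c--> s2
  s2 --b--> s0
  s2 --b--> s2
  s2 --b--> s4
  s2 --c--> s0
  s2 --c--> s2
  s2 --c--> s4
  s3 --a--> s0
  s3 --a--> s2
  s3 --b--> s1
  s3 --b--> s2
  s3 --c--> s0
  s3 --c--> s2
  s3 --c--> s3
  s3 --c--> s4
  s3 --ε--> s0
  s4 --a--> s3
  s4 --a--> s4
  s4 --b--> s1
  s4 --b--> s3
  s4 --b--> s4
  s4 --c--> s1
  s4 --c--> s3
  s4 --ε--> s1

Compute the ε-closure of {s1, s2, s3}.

Begin with {s1, s2, s3}.
s3 →ε {s0}; add s0.
ε-closure = {s0, s1, s2, s3}.

{s0, s1, s2, s3}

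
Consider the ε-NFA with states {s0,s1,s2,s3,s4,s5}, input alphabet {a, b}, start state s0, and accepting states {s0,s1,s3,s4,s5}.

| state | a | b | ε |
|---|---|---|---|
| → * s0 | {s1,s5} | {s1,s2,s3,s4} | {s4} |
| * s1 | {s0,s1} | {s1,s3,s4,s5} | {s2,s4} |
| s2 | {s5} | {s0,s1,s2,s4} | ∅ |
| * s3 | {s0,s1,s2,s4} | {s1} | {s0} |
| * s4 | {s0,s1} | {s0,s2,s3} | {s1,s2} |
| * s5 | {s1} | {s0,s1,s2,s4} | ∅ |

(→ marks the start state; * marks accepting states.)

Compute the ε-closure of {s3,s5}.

{s0,s1,s2,s3,s4,s5}

Begin with {s3,s5}.
s3 →ε {s0}; add s0.
s0 →ε {s4}; add s4.
s4 →ε {s1,s2}; add s1, s2.
ε-closure = {s0,s1,s2,s3,s4,s5}.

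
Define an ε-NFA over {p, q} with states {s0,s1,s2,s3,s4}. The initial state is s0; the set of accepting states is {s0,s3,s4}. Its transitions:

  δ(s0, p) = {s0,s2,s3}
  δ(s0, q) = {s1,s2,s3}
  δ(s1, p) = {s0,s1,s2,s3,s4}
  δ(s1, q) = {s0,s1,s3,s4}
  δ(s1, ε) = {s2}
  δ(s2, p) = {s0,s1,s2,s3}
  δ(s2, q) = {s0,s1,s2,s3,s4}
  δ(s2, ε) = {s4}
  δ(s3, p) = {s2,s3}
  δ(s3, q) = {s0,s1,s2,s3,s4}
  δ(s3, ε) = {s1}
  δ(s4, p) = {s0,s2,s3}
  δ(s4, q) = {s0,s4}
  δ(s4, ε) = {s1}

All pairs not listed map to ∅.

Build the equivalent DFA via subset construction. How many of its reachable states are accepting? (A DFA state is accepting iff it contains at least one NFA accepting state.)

3

Start state of the DFA: {s0} (ε-closure of the NFA start).
{s0} --p--> {s0,s1,s2,s3,s4}  [new]
{s0} --q--> {s1,s2,s3,s4}  [new]
{s0,s1,s2,s3,s4} --p--> {s0,s1,s2,s3,s4}  [seen]
{s0,s1,s2,s3,s4} --q--> {s0,s1,s2,s3,s4}  [seen]
{s1,s2,s3,s4} --p--> {s0,s1,s2,s3,s4}  [seen]
{s1,s2,s3,s4} --q--> {s0,s1,s2,s3,s4}  [seen]
Reachable DFA states: {s0}, {s0,s1,s2,s3,s4}, {s1,s2,s3,s4}.
Accepting DFA states (contain an NFA accepting state): {s0}, {s0,s1,s2,s3,s4}, {s1,s2,s3,s4}.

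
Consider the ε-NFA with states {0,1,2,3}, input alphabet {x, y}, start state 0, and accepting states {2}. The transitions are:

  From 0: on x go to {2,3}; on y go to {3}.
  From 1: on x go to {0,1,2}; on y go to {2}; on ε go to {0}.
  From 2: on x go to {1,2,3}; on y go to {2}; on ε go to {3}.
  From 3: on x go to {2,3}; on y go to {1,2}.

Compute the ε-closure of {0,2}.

Begin with {0,2}.
2 →ε {3}; add 3.
ε-closure = {0,2,3}.

{0,2,3}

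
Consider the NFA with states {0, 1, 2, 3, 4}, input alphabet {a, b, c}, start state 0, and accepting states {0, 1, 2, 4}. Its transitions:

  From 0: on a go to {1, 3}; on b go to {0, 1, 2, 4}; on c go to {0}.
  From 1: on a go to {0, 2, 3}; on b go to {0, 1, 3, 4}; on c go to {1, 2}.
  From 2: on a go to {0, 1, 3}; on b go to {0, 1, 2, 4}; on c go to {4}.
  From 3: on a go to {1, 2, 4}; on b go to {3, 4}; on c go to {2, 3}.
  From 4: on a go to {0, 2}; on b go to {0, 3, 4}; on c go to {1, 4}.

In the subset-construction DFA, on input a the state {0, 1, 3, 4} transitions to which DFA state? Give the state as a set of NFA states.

δ(0,a) = {1, 3}; δ(1,a) = {0, 2, 3}; δ(3,a) = {1, 2, 4}; δ(4,a) = {0, 2}.
Union: {0, 1, 2, 3, 4}.

{0, 1, 2, 3, 4}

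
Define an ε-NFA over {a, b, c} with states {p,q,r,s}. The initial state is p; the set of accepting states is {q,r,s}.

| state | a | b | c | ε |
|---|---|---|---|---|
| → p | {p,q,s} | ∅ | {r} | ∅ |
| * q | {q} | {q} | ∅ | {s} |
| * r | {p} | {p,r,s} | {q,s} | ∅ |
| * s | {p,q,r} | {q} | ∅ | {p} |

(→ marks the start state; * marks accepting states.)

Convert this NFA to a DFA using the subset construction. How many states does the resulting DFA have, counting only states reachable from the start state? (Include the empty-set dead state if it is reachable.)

6

Start state of the DFA: {p} (ε-closure of the NFA start).
{p} --a--> {p,q,s}  [new]
{p} --b--> ∅  [new]
{p} --c--> {r}  [new]
{p,q,s} --a--> {p,q,r,s}  [new]
{p,q,s} --b--> {p,q,s}  [seen]
{p,q,s} --c--> {r}  [seen]
∅ --a--> ∅  [seen]
∅ --b--> ∅  [seen]
∅ --c--> ∅  [seen]
{r} --a--> {p}  [seen]
{r} --b--> {p,r,s}  [new]
{r} --c--> {p,q,s}  [seen]
{p,q,r,s} --a--> {p,q,r,s}  [seen]
{p,q,r,s} --b--> {p,q,r,s}  [seen]
{p,q,r,s} --c--> {p,q,r,s}  [seen]
{p,r,s} --a--> {p,q,r,s}  [seen]
{p,r,s} --b--> {p,q,r,s}  [seen]
{p,r,s} --c--> {p,q,r,s}  [seen]
Reachable DFA states: {p}, {p,q,s}, ∅, {r}, {p,q,r,s}, {p,r,s}.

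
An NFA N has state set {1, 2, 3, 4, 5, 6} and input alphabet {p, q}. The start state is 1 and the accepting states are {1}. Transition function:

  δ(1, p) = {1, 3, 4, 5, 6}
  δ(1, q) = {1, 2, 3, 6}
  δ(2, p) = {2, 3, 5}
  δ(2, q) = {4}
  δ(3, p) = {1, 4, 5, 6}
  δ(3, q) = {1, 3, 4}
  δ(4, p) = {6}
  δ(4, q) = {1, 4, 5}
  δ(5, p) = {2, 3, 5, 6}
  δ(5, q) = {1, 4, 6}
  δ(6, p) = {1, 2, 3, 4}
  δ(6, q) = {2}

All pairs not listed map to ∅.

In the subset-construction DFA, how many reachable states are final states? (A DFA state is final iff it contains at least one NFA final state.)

Start state of the DFA: {1}.
{1} --p--> {1, 3, 4, 5, 6}  [new]
{1} --q--> {1, 2, 3, 6}  [new]
{1, 3, 4, 5, 6} --p--> {1, 2, 3, 4, 5, 6}  [new]
{1, 3, 4, 5, 6} --q--> {1, 2, 3, 4, 5, 6}  [seen]
{1, 2, 3, 6} --p--> {1, 2, 3, 4, 5, 6}  [seen]
{1, 2, 3, 6} --q--> {1, 2, 3, 4, 6}  [new]
{1, 2, 3, 4, 5, 6} --p--> {1, 2, 3, 4, 5, 6}  [seen]
{1, 2, 3, 4, 5, 6} --q--> {1, 2, 3, 4, 5, 6}  [seen]
{1, 2, 3, 4, 6} --p--> {1, 2, 3, 4, 5, 6}  [seen]
{1, 2, 3, 4, 6} --q--> {1, 2, 3, 4, 5, 6}  [seen]
Reachable DFA states: {1}, {1, 3, 4, 5, 6}, {1, 2, 3, 6}, {1, 2, 3, 4, 5, 6}, {1, 2, 3, 4, 6}.
Accepting DFA states (contain an NFA accepting state): {1}, {1, 3, 4, 5, 6}, {1, 2, 3, 6}, {1, 2, 3, 4, 5, 6}, {1, 2, 3, 4, 6}.

5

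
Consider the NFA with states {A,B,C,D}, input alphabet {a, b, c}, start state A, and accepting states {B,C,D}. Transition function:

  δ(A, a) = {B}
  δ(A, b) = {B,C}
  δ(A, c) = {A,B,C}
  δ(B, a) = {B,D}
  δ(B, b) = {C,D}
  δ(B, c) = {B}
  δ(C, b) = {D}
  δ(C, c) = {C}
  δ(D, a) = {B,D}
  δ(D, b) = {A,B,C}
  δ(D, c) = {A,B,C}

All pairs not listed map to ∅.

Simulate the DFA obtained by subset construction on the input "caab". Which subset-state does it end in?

Start: {A}.
δ(A,c) = {A,B,C}.
Union: {A,B,C}.
After c: {A,B,C}.
δ(A,a) = {B}; δ(B,a) = {B,D}; δ(C,a) = ∅.
Union: {B,D}.
After a: {B,D}.
δ(B,a) = {B,D}; δ(D,a) = {B,D}.
Union: {B,D}.
After a: {B,D}.
δ(B,b) = {C,D}; δ(D,b) = {A,B,C}.
Union: {A,B,C,D}.
After b: {A,B,C,D}.

{A,B,C,D}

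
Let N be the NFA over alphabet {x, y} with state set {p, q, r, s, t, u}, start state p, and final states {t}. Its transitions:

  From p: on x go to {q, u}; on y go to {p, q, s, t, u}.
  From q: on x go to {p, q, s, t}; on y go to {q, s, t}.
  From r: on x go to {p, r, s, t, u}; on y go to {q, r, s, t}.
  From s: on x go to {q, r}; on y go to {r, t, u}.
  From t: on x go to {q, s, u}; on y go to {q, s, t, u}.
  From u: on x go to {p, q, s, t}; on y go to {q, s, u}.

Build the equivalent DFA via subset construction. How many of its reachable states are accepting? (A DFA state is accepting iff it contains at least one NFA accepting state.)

5

Start state of the DFA: {p}.
{p} --x--> {q, u}  [new]
{p} --y--> {p, q, s, t, u}  [new]
{q, u} --x--> {p, q, s, t}  [new]
{q, u} --y--> {q, s, t, u}  [new]
{p, q, s, t, u} --x--> {p, q, r, s, t, u}  [new]
{p, q, s, t, u} --y--> {p, q, r, s, t, u}  [seen]
{p, q, s, t} --x--> {p, q, r, s, t, u}  [seen]
{p, q, s, t} --y--> {p, q, r, s, t, u}  [seen]
{q, s, t, u} --x--> {p, q, r, s, t, u}  [seen]
{q, s, t, u} --y--> {q, r, s, t, u}  [new]
{p, q, r, s, t, u} --x--> {p, q, r, s, t, u}  [seen]
{p, q, r, s, t, u} --y--> {p, q, r, s, t, u}  [seen]
{q, r, s, t, u} --x--> {p, q, r, s, t, u}  [seen]
{q, r, s, t, u} --y--> {q, r, s, t, u}  [seen]
Reachable DFA states: {p}, {q, u}, {p, q, s, t, u}, {p, q, s, t}, {q, s, t, u}, {p, q, r, s, t, u}, {q, r, s, t, u}.
Accepting DFA states (contain an NFA accepting state): {p, q, s, t, u}, {p, q, s, t}, {q, s, t, u}, {p, q, r, s, t, u}, {q, r, s, t, u}.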